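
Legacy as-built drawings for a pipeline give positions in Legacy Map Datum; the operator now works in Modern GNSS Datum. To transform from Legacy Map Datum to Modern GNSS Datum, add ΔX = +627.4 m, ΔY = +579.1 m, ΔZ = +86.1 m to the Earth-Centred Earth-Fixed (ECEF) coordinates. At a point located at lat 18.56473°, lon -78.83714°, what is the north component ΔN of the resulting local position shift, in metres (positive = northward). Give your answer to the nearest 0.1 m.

At φ = 18.56473°, λ = -78.83714°: sin φ = 0.318376, cos φ = 0.947965, sin λ = -0.981081, cos λ = 0.193598.
ΔN = −sin φ cos λ·ΔX − sin φ sin λ·ΔY + cos φ·ΔZ = −(0.318376)(0.193598)(627.4) − (0.318376)(-0.981081)(579.1) + (0.947965)(86.1) = 223.83 m.

ΔN = 223.8 m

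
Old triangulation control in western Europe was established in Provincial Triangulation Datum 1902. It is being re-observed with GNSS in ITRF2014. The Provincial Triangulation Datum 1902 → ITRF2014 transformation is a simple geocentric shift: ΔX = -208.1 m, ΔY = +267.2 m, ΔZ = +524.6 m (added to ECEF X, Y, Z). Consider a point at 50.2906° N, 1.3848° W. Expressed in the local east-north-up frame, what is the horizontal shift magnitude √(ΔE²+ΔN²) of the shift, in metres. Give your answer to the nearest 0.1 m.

At φ = 50.2906°, λ = -1.3848°: sin φ = 0.769295, cos φ = 0.638894, sin λ = -0.024167, cos λ = 0.999708.
ΔE = −sin λ·ΔX + cos λ·ΔY = −(-0.024167)·(-208.1) + (0.999708)·(267.2) = 262.09 m.
ΔN = −sin φ cos λ·ΔX − sin φ sin λ·ΔY + cos φ·ΔZ = −(0.769295)(0.999708)(-208.1) − (0.769295)(-0.024167)(267.2) + (0.638894)(524.6) = 500.17 m.
Horizontal magnitude = √(ΔE² + ΔN²) = √(262.09² + 500.17²) = 564.68 m.

564.7 m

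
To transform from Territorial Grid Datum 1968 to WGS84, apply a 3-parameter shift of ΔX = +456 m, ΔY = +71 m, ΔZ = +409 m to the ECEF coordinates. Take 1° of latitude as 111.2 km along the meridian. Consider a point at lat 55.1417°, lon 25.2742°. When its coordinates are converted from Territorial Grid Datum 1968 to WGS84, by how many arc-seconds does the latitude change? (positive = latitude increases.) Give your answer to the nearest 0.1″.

Δφ = -4.2″

sin φ = 0.820568, cos φ = 0.571549, sin λ = 0.426951, cos λ = 0.904275.
North component: ΔN = −sin φ cos λ·ΔX − sin φ sin λ·ΔY + cos φ·ΔZ = −(0.820568)(0.904275)(456) − (0.820568)(0.426951)(71) + (0.571549)(409) = -129.47 m.
1° of latitude spans 111200 m, so Δφ = -129.47 / 111200 × 3600 = -4.192″.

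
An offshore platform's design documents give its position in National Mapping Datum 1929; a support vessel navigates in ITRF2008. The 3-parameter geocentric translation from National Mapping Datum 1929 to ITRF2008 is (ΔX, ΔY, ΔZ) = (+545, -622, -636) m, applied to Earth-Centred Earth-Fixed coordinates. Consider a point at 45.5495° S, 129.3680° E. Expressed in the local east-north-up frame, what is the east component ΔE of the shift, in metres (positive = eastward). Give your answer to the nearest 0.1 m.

At φ = -45.5495°, λ = 129.3680°: sin φ = -0.713856, cos φ = 0.700293, sin λ = 0.773088, cos λ = -0.634299.
ΔE = −sin λ·ΔX + cos λ·ΔY = −(0.773088)·(545) + (-0.634299)·(-622) = -26.80 m.

ΔE = -26.8 m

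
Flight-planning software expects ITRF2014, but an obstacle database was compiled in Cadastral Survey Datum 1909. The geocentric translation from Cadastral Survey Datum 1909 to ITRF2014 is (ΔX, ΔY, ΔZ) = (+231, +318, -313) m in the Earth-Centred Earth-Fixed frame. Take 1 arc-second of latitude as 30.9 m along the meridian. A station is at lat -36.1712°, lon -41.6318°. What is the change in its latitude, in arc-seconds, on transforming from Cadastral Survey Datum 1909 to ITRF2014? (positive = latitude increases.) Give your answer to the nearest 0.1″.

Δφ = -8.9″

sin φ = -0.590200, cos φ = 0.807257, sin λ = -0.664341, cos λ = 0.747429.
North component: ΔN = −sin φ cos λ·ΔX − sin φ sin λ·ΔY + cos φ·ΔZ = −(-0.590200)(0.747429)(231) − (-0.590200)(-0.664341)(318) + (0.807257)(-313) = -275.46 m.
1° of latitude spans 3600 × 30.90 = 111240 m, so Δφ = -275.46 / 111240 × 3600 = -8.914″.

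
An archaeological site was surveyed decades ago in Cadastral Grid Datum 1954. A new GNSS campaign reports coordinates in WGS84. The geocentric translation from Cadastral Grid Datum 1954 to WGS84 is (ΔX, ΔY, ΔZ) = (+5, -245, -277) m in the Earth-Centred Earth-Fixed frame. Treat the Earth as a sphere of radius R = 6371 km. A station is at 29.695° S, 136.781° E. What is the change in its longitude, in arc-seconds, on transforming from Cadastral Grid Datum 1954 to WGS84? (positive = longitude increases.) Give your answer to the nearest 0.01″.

Δλ = 6.53″

sin φ = -0.495383, cos φ = 0.868675, sin λ = 0.684789, cos λ = -0.728742.
East component: ΔE = −sin λ·ΔX + cos λ·ΔY = −(0.684789)(5) + (-0.728742)(-245) = 175.12 m.
1° of latitude spans πR/180 = 111195 m; at latitude φ, 1° of longitude spans that × cos φ = 96592.2 m, so Δλ = 175.12 / 96592.2 × 3600 = 6.527″.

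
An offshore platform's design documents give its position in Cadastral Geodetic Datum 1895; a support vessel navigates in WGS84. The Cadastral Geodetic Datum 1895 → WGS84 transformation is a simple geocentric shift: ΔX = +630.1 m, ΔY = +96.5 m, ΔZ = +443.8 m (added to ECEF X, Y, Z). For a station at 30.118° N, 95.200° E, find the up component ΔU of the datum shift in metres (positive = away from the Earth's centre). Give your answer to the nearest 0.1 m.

The local up (radial) axis is (cos φ cos λ, cos φ sin λ, sin φ), giving ΔU = -49.398 + 83.128 + 222.691 = 256.42 m.

ΔU = 256.4 m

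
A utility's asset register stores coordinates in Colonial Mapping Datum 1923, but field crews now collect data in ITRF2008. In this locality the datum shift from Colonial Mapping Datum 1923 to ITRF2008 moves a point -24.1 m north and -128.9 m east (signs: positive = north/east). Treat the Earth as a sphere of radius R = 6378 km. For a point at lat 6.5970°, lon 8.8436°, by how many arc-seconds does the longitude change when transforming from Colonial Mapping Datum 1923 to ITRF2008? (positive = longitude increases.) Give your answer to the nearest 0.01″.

Δλ = -4.20″

At latitude 6.5970°, cos φ = 0.993379.
One radian of longitude at latitude φ spans R cos φ, so Δλ = ΔE / (R cos φ) = -128.9 / (6378000 × 0.993379) = -2.0345e-05 rad = -4.196″.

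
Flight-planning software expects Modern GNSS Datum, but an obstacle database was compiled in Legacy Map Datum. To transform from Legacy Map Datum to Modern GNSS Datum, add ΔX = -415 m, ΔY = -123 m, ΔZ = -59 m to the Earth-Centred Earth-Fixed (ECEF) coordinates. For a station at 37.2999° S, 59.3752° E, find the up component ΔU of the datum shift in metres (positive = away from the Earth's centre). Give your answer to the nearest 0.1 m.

ΔU = -216.6 m

The local up (radial) axis is (cos φ cos λ, cos φ sin λ, sin φ), giving ΔU = -168.169 − 84.196 + 35.753 = -216.61 m.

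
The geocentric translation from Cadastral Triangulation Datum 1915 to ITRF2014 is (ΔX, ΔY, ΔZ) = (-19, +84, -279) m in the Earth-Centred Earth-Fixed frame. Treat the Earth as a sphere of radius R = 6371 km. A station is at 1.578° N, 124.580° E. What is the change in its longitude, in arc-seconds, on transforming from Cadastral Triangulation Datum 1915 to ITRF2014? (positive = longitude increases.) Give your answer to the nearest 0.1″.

Δλ = -1.0″

sin φ = 0.027538, cos φ = 0.999621, sin λ = 0.823335, cos λ = -0.567556.
East component: ΔE = −sin λ·ΔX + cos λ·ΔY = −(0.823335)(-19) + (-0.567556)(84) = -32.03 m.
1° of latitude spans πR/180 = 111195 m; at latitude φ, 1° of longitude spans that × cos φ = 111152.8 m, so Δλ = -32.03 / 111152.8 × 3600 = -1.037″.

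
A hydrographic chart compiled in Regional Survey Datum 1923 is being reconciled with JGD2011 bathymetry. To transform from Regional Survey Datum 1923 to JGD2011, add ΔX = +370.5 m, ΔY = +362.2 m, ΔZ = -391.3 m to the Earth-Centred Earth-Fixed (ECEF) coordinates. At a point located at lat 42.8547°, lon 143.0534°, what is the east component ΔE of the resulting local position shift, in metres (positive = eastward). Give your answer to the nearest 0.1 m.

At φ = 42.8547°, λ = 143.0534°: sin φ = 0.680141, cos φ = 0.733081, sin λ = 0.601070, cos λ = -0.799196.
ΔE = −sin λ·ΔX + cos λ·ΔY = −(0.601070)·(370.5) + (-0.799196)·(362.2) = -512.17 m.

ΔE = -512.2 m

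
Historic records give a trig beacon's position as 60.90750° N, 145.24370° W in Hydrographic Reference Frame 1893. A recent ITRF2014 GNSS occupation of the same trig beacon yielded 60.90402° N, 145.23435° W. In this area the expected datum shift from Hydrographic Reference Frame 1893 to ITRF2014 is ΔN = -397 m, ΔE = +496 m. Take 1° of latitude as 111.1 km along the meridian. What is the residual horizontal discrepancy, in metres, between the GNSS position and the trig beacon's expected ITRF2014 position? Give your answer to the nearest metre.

14 m

Observed coordinate differences: Δφ = -0.00348°, Δλ = +0.00935°.
Converting to metres (1° lat = 111100 m, cos φ = 0.486221): observed ΔN = -386.6 m, observed ΔE = 505.1 m.
Subtracting the expected shift leaves a residual of -386.6 − (-397) = 10.4 m north and 505.1 − (496) = 9.1 m east.
Residual distance = √(10.4² + 9.1²) = 13.8 m.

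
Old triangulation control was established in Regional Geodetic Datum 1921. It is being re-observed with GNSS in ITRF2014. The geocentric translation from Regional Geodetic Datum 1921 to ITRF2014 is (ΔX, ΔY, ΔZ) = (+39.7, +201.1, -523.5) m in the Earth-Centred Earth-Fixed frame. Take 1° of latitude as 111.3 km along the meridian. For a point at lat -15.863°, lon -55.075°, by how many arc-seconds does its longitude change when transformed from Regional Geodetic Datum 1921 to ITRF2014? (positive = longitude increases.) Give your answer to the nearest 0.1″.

Δλ = 5.0″

sin φ = -0.273338, cos φ = 0.961918, sin λ = -0.819902, cos λ = 0.572504.
East component: ΔE = −sin λ·ΔX + cos λ·ΔY = −(-0.819902)(39.7) + (0.572504)(201.1) = 147.68 m.
1° of latitude spans 111300 m; at latitude φ, 1° of longitude spans that × cos φ = 107061.5 m, so Δλ = 147.68 / 107061.5 × 3600 = 4.966″.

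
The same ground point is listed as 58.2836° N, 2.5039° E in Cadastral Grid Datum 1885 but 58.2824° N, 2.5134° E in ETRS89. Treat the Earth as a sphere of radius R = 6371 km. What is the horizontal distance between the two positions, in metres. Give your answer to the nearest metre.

Δφ = 58.2824° − 58.2836° = -0.0012°; Δλ = 2.5134° − 2.5039° = +0.0095°.
1° along a meridian = πR/180 = 111195 m.
ΔN = Δφ × 111195 = -133.4 m; ΔE = Δλ × 111195 × cos(58.2836°) = +0.0095 × 111195 × 0.525715 = 555.3 m.
Distance = √(ΔE² + ΔN²) = √(555.3² + (-133.4)²) = 571.1 m.

571 m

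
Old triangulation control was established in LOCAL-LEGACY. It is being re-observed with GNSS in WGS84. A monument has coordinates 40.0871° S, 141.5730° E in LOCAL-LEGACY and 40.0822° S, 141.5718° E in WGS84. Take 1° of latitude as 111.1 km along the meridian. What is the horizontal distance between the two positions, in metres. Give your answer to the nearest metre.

Δφ = -40.0822° − -40.0871° = +0.0049°; Δλ = 141.5718° − 141.5730° = -0.0012°.
ΔN = Δφ × 111100 = 544.4 m; ΔE = Δλ × 111100 × cos(-40.0871°) = -0.0012 × 111100 × 0.765066 = -102.0 m.
Distance = √(ΔE² + ΔN²) = √((-102.0)² + 544.4²) = 553.9 m.

554 m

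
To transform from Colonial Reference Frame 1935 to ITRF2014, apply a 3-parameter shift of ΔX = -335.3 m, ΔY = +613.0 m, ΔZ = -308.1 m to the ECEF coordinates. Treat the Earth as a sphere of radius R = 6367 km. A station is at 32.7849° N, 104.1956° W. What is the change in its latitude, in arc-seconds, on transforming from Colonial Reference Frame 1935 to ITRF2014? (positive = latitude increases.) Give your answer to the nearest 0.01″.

sin φ = 0.541487, cos φ = 0.840709, sin λ = -0.969464, cos λ = -0.245233.
North component: ΔN = −sin φ cos λ·ΔX − sin φ sin λ·ΔY + cos φ·ΔZ = −(0.541487)(-0.245233)(-335.3) − (0.541487)(-0.969464)(613.0) + (0.840709)(-308.1) = 18.25 m.
1° of latitude spans πR/180 = 111125 m, so Δφ = 18.25 / 111125 × 3600 = 0.591″.

Δφ = 0.59″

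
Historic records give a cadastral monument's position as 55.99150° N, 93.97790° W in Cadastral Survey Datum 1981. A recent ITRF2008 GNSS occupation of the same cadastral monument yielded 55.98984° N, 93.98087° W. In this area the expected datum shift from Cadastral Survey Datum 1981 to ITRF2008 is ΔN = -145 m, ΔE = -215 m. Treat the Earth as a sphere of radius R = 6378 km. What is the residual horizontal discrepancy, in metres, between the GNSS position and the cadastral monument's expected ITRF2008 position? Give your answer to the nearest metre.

50 m

Observed coordinate differences: Δφ = -0.00166°, Δλ = -0.00297°.
Converting to metres (1° lat = 111317 m, cos φ = 0.559316): observed ΔN = -184.8 m, observed ΔE = -184.9 m.
Subtracting the expected shift leaves a residual of -184.8 − (-145) = -39.8 m north and -184.9 − (-215) = 30.1 m east.
Residual distance = √((-39.8)² + 30.1²) = 49.9 m.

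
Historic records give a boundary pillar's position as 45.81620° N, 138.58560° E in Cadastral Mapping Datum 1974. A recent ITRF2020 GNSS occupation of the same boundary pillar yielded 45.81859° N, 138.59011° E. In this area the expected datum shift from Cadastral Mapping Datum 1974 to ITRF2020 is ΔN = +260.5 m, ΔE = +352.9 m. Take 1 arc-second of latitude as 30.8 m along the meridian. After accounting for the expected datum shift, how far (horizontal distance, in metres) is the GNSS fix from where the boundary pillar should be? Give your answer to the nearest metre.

Observed coordinate differences: Δφ = +0.00239°, Δλ = +0.00451°.
Converting to metres (1° lat = 110880 m, cos φ = 0.696962): observed ΔN = 265.0 m, observed ΔE = 348.5 m.
Subtracting the expected shift leaves a residual of 265.0 − (260.5) = 4.5 m north and 348.5 − (352.9) = -4.4 m east.
Residual distance = √(4.5² + (-4.4)²) = 6.3 m.

6 m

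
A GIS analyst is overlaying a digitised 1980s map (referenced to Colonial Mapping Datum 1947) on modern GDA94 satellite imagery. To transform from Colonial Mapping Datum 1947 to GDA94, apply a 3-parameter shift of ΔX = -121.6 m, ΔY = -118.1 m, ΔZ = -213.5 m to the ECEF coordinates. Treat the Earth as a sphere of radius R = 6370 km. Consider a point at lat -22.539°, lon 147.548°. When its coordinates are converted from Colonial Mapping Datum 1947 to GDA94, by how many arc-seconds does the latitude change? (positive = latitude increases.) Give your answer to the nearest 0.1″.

sin φ = -0.383312, cos φ = 0.923619, sin λ = 0.536593, cos λ = -0.843841.
North component: ΔN = −sin φ cos λ·ΔX − sin φ sin λ·ΔY + cos φ·ΔZ = −(-0.383312)(-0.843841)(-121.6) − (-0.383312)(0.536593)(-118.1) + (0.923619)(-213.5) = -182.15 m.
1° of latitude spans πR/180 = 111177 m, so Δφ = -182.15 / 111177 × 3600 = -5.898″.

Δφ = -5.9″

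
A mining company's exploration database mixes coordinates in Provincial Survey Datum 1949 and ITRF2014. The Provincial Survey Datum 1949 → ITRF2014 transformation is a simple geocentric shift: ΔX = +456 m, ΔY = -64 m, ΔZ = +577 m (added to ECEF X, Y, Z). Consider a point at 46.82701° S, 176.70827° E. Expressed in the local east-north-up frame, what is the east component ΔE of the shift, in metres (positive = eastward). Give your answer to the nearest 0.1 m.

At φ = -46.82701°, λ = 176.70827°: sin φ = -0.729291, cos φ = 0.684203, sin λ = 0.057420, cos λ = -0.998350.
ΔE = −sin λ·ΔX + cos λ·ΔY = −(0.057420)·(456) + (-0.998350)·(-64) = 37.71 m.

ΔE = 37.7 m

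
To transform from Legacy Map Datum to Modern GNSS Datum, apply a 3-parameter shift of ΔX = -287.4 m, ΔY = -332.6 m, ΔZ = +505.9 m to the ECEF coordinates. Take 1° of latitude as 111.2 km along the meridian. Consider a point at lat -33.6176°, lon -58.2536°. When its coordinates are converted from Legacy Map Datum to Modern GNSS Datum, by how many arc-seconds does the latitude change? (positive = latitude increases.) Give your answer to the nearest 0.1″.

sin φ = -0.553647, cos φ = 0.832751, sin λ = -0.850385, cos λ = 0.526160.
North component: ΔN = −sin φ cos λ·ΔX − sin φ sin λ·ΔY + cos φ·ΔZ = −(-0.553647)(0.526160)(-287.4) − (-0.553647)(-0.850385)(-332.6) + (0.832751)(505.9) = 494.16 m.
1° of latitude spans 111200 m, so Δφ = 494.16 / 111200 × 3600 = 15.998″.

Δφ = 16.0″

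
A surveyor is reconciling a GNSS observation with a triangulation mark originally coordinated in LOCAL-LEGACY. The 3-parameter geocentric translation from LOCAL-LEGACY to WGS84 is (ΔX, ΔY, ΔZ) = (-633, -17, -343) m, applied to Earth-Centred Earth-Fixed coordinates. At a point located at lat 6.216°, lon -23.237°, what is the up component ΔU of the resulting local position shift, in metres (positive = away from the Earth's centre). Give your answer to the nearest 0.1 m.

ΔU = -608.7 m

The local up (radial) axis is (cos φ cos λ, cos φ sin λ, sin φ), giving ΔU = -578.232 + 6.668 − 37.139 = -608.70 m.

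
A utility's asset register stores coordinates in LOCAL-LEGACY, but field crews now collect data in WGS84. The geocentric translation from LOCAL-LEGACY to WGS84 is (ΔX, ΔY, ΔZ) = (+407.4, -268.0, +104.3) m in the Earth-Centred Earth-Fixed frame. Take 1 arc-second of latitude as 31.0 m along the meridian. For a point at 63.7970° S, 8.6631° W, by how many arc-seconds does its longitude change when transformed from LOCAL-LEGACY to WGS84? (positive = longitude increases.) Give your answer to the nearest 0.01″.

Δλ = -14.87″

sin φ = -0.897235, cos φ = 0.441553, sin λ = -0.150624, cos λ = 0.988591.
East component: ΔE = −sin λ·ΔX + cos λ·ΔY = −(-0.150624)(407.4) + (0.988591)(-268.0) = -203.58 m.
1° of latitude spans 3600 × 31.00 = 111600 m; at latitude φ, 1° of longitude spans that × cos φ = 49277.3 m, so Δλ = -203.58 / 49277.3 × 3600 = -14.873″.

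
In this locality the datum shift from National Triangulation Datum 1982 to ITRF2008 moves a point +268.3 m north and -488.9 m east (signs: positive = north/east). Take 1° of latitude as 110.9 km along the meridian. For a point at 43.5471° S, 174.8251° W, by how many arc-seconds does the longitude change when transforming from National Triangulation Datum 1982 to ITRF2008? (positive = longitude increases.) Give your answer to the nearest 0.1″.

Δλ = -21.9″

At latitude -43.5471°, cos φ = 0.724808.
1° of longitude at this latitude = 110.9 × cos φ = 80.38 km, so Δλ = -488.9 / 80381.2 = -0.0060823° = -21.896″.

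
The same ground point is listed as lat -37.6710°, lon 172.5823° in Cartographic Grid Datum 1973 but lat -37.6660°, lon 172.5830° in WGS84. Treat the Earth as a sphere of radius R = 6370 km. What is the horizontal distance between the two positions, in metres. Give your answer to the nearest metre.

559 m

Δφ = -37.6660° − -37.6710° = +0.0050°; Δλ = 172.5830° − 172.5823° = +0.0007°.
1° along a meridian = πR/180 = 111177 m.
ΔN = Δφ × 111177 = 555.9 m; ΔE = Δλ × 111177 × cos(-37.6710°) = +0.0007 × 111177 × 0.791533 = 61.6 m.
Distance = √(ΔE² + ΔN²) = √(61.6² + 555.9²) = 559.3 m.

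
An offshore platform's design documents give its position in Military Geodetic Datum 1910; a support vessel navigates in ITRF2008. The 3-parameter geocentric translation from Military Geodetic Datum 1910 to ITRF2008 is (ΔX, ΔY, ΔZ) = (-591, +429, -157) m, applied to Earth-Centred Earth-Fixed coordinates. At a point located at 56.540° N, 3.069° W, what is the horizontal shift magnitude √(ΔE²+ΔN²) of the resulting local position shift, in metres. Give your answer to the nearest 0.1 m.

581.4 m

The local east axis at (φ, λ) is (−sin λ, cos λ, 0), so ΔE = −sin(-3.069°)·(-591) + cos(-3.069°)·429 = 396.74 m.
The local north axis is (−sin φ cos λ, −sin φ sin λ, cos φ), giving ΔN = 492.347 + 19.162 − 86.563 = 424.95 m.
Horizontal magnitude = √(ΔE² + ΔN²) = √(396.74² + 424.95²) = 581.36 m.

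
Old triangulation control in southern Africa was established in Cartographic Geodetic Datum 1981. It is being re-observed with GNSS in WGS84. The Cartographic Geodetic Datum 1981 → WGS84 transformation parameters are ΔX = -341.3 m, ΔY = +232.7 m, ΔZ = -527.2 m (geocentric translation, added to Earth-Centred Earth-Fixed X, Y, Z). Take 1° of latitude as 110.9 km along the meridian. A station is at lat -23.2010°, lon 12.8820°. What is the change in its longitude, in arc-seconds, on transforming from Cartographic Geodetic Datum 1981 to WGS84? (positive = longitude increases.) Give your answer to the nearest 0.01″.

Δλ = 10.70″

sin φ = -0.393958, cos φ = 0.919128, sin λ = 0.222944, cos λ = 0.974831.
East component: ΔE = −sin λ·ΔX + cos λ·ΔY = −(0.222944)(-341.3) + (0.974831)(232.7) = 302.93 m.
1° of latitude spans 110900 m; at latitude φ, 1° of longitude spans that × cos φ = 101931.3 m, so Δλ = 302.93 / 101931.3 × 3600 = 10.699″.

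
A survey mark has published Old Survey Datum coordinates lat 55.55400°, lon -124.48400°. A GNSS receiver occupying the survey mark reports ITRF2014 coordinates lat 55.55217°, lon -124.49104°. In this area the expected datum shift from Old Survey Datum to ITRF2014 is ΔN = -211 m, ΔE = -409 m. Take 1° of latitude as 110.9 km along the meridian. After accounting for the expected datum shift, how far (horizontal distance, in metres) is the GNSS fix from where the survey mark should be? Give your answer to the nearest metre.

34 m

Observed coordinate differences: Δφ = -0.00183°, Δλ = -0.00704°.
Converting to metres (1° lat = 110900 m, cos φ = 0.565629): observed ΔN = -202.9 m, observed ΔE = -441.6 m.
Subtracting the expected shift leaves a residual of -202.9 − (-211) = 8.1 m north and -441.6 − (-409) = -32.6 m east.
Residual distance = √(8.1² + (-32.6)²) = 33.6 m.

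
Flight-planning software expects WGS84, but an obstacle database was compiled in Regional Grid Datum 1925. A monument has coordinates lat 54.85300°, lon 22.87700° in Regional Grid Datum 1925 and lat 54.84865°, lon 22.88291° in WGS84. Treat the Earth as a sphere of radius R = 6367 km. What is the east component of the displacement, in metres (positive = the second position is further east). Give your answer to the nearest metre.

Δφ = 54.84865° − 54.85300° = -0.00435°; Δλ = 22.88291° − 22.87700° = +0.00591°.
1° along a meridian = πR/180 = 111125 m.
ΔN = Δφ × 111125 = -483.4 m; ΔE = Δλ × 111125 × cos(54.85300°) = +0.00591 × 111125 × 0.575676 = 378.1 m.

ΔE = 378 m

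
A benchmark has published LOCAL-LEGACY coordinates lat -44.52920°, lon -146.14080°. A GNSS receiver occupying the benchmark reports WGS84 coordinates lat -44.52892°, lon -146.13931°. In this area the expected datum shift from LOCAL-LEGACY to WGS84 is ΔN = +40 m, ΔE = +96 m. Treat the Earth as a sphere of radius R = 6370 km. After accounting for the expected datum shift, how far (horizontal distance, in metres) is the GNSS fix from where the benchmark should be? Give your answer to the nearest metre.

24 m

Observed coordinate differences: Δφ = +0.00028°, Δλ = +0.00149°.
Converting to metres (1° lat = 111177 m, cos φ = 0.712893): observed ΔN = 31.1 m, observed ΔE = 118.1 m.
Subtracting the expected shift leaves a residual of 31.1 − (40) = -8.9 m north and 118.1 − (96) = 22.1 m east.
Residual distance = √((-8.9)² + 22.1²) = 23.8 m.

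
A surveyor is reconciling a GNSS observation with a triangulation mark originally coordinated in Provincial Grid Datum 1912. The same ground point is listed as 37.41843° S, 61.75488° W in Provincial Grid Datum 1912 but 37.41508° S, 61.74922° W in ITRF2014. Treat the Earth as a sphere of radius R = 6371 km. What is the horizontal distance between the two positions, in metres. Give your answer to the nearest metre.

623 m

Δφ = -37.41508° − -37.41843° = +0.00335°; Δλ = -61.74922° − -61.75488° = +0.00566°.
1° along a meridian = πR/180 = 111195 m.
ΔN = Δφ × 111195 = 372.5 m; ΔE = Δλ × 111195 × cos(-37.41843°) = +0.00566 × 111195 × 0.794219 = 499.9 m.
Distance = √(ΔE² + ΔN²) = √(499.9² + 372.5²) = 623.4 m.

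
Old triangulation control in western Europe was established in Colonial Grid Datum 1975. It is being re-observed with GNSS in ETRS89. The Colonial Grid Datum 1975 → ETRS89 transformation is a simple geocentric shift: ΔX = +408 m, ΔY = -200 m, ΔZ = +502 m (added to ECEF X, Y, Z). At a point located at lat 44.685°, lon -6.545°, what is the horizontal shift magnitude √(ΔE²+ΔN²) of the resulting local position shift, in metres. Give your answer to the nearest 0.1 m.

162.1 m

At φ = 44.685°, λ = -6.545°: sin φ = 0.703209, cos φ = 0.710984, sin λ = -0.113984, cos λ = 0.993483.
ΔE = −sin λ·ΔX + cos λ·ΔY = −(-0.113984)·(408) + (0.993483)·(-200) = -152.19 m.
ΔN = −sin φ cos λ·ΔX − sin φ sin λ·ΔY + cos φ·ΔZ = −(0.703209)(0.993483)(408) − (0.703209)(-0.113984)(-200) + (0.710984)(502) = 55.84 m.
Horizontal magnitude = √(ΔE² + ΔN²) = √((-152.19)² + 55.84²) = 162.11 m.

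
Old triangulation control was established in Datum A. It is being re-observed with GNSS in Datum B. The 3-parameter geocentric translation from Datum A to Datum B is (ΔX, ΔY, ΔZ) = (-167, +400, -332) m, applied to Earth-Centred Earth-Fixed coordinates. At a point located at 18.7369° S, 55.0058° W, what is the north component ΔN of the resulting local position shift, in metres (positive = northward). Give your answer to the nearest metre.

ΔN = -450 m

The local north axis is (−sin φ cos λ, −sin φ sin λ, cos φ), giving ΔN = -30.765 − 105.260 − 314.405 = -450.43 m.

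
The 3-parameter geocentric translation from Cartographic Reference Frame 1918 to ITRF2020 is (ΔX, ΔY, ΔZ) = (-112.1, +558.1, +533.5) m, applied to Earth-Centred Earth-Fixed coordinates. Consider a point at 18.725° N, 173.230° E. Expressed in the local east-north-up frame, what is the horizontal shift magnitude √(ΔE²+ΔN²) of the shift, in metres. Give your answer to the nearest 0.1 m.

At φ = 18.725°, λ = 173.230°: sin φ = 0.321026, cos φ = 0.947070, sin λ = 0.117884, cos λ = -0.993027.
ΔE = −sin λ·ΔX + cos λ·ΔY = −(0.117884)·(-112.1) + (-0.993027)·(558.1) = -540.99 m.
ΔN = −sin φ cos λ·ΔX − sin φ sin λ·ΔY + cos φ·ΔZ = −(0.321026)(-0.993027)(-112.1) − (0.321026)(0.117884)(558.1) + (0.947070)(533.5) = 448.41 m.
Horizontal magnitude = √(ΔE² + ΔN²) = √((-540.99)² + 448.41²) = 702.67 m.

702.7 m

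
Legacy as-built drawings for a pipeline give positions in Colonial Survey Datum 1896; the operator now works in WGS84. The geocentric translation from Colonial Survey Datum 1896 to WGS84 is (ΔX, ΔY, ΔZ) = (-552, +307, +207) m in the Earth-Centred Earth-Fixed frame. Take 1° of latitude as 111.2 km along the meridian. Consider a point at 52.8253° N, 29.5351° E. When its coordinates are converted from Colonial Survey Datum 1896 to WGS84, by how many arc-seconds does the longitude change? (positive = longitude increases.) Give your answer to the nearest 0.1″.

Δλ = 28.9″

sin φ = 0.796797, cos φ = 0.604247, sin λ = 0.492957, cos λ = 0.870054.
East component: ΔE = −sin λ·ΔX + cos λ·ΔY = −(0.492957)(-552) + (0.870054)(307) = 539.22 m.
1° of latitude spans 111200 m; at latitude φ, 1° of longitude spans that × cos φ = 67192.3 m, so Δλ = 539.22 / 67192.3 × 3600 = 28.890″.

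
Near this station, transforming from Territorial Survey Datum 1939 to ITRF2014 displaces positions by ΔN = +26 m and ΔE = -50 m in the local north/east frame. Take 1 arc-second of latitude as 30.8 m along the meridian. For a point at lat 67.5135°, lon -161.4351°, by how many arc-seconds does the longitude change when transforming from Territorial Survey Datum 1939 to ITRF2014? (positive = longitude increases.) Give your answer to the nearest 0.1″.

At latitude 67.5135°, cos φ = 0.382466.
1″ of longitude at this latitude = 30.80 × cos φ = 11.7799 m, so Δλ = -50.0 / 11.7799 = -4.245″.

Δλ = -4.2″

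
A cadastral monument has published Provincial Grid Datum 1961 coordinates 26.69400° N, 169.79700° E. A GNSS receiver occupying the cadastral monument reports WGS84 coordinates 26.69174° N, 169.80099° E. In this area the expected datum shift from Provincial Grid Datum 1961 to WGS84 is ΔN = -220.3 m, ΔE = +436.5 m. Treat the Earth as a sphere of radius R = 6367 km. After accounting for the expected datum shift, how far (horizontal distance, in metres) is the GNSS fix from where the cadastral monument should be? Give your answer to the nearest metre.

Observed coordinate differences: Δφ = -0.00226°, Δλ = +0.00399°.
Converting to metres (1° lat = 111125 m, cos φ = 0.893418): observed ΔN = -251.1 m, observed ΔE = 396.1 m.
Subtracting the expected shift leaves a residual of -251.1 − (-220.3) = -30.8 m north and 396.1 − (436.5) = -40.4 m east.
Residual distance = √((-30.8)² + (-40.4)²) = 50.8 m.

51 m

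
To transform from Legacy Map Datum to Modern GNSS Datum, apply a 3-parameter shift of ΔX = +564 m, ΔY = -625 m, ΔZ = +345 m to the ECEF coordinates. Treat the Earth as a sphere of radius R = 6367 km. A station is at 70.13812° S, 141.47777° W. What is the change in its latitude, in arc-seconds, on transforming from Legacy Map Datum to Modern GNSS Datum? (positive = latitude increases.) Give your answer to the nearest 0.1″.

sin φ = -0.940514, cos φ = 0.339754, sin λ = -0.622818, cos λ = -0.782367.
North component: ΔN = −sin φ cos λ·ΔX − sin φ sin λ·ΔY + cos φ·ΔZ = −(-0.940514)(-0.782367)(564) − (-0.940514)(-0.622818)(-625) + (0.339754)(345) = 68.31 m.
1° of latitude spans πR/180 = 111125 m, so Δφ = 68.31 / 111125 × 3600 = 2.213″.

Δφ = 2.2″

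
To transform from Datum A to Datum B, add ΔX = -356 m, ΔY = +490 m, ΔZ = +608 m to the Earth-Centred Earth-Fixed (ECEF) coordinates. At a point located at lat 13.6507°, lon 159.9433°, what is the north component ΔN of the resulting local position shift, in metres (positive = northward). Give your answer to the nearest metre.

At φ = 13.6507°, λ = 159.9433°: sin φ = 0.236002, cos φ = 0.971753, sin λ = 0.342950, cos λ = -0.939354.
ΔN = −sin φ cos λ·ΔX − sin φ sin λ·ΔY + cos φ·ΔZ = −(0.236002)(-0.939354)(-356) − (0.236002)(0.342950)(490) + (0.971753)(608) = 472.25 m.

ΔN = 472 m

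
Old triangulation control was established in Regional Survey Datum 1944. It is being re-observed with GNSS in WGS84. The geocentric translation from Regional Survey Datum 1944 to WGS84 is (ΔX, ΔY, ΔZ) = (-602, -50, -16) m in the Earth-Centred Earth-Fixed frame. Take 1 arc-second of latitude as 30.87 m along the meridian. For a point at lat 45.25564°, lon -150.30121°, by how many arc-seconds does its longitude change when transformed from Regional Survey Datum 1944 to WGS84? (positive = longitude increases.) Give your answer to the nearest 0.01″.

Δλ = -11.73″

sin φ = 0.710255, cos φ = 0.703945, sin λ = -0.495440, cos λ = -0.868642.
East component: ΔE = −sin λ·ΔX + cos λ·ΔY = −(-0.495440)(-602) + (-0.868642)(-50) = -254.82 m.
1° of latitude spans 3600 × 30.87 = 111132 m; at latitude φ, 1° of longitude spans that × cos φ = 78230.8 m, so Δλ = -254.82 / 78230.8 × 3600 = -11.726″.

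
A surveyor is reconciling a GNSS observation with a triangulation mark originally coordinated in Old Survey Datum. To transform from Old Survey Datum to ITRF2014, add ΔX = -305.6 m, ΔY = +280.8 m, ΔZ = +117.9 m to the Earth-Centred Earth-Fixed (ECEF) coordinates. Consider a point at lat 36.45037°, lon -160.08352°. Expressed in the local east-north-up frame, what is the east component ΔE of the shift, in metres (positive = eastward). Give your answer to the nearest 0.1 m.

The local east axis at (φ, λ) is (−sin λ, cos λ, 0), so ΔE = −sin(-160.08352°)·(-305.6) + cos(-160.08352°)·280.8 = -368.11 m.

ΔE = -368.1 m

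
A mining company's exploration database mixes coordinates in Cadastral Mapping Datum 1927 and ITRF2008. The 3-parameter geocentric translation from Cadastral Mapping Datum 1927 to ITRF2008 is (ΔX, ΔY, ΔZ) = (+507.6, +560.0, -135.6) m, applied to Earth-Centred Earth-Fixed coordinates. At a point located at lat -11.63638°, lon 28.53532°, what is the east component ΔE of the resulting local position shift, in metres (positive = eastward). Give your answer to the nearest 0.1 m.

ΔE = 249.5 m

The local east axis at (φ, λ) is (−sin λ, cos λ, 0), so ΔE = −sin(28.53532°)·507.6 + cos(28.53532°)·560.0 = 249.49 m.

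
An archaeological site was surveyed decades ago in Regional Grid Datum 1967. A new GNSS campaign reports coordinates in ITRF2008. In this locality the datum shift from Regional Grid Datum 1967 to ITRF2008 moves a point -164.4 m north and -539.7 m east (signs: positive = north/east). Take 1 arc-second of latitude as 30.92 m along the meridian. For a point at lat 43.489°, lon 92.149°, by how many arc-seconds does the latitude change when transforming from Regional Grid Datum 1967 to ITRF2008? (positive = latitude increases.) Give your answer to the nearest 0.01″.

1″ of latitude = 30.92 m, so Δφ = -164.4 / 30.92 = -5.317″.

Δφ = -5.32″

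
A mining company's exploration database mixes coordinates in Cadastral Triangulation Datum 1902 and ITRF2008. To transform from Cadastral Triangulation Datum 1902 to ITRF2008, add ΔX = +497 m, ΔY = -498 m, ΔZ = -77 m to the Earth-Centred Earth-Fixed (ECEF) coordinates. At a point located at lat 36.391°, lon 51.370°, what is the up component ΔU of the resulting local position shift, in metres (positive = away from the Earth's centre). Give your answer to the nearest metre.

ΔU = -109 m

The local up (radial) axis is (cos φ cos λ, cos φ sin λ, sin φ), giving ΔU = 249.765 − 313.168 − 45.684 = -109.09 m.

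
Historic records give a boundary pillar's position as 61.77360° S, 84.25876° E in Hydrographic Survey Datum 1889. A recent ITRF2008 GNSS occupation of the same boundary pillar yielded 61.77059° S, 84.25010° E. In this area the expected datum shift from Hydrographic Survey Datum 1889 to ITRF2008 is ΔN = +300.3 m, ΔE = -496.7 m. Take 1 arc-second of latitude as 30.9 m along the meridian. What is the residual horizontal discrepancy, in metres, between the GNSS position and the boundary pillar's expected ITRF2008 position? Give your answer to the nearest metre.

Observed coordinate differences: Δφ = +0.00301°, Δλ = -0.00866°.
Converting to metres (1° lat = 111240 m, cos φ = 0.472957): observed ΔN = 334.8 m, observed ΔE = -455.6 m.
Subtracting the expected shift leaves a residual of 334.8 − (300.3) = 34.5 m north and -455.6 − (-496.7) = 41.1 m east.
Residual distance = √(34.5² + 41.1²) = 53.7 m.

54 m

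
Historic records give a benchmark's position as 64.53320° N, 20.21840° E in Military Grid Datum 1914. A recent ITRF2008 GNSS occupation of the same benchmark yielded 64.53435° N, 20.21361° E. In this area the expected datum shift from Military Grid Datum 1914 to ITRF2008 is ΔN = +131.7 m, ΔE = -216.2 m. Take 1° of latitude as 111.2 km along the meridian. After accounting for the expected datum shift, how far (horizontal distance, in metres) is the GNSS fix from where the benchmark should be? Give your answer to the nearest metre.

13 m

Observed coordinate differences: Δφ = +0.00115°, Δλ = -0.00479°.
Converting to metres (1° lat = 111200 m, cos φ = 0.429988): observed ΔN = 127.9 m, observed ΔE = -229.0 m.
Subtracting the expected shift leaves a residual of 127.9 − (131.7) = -3.8 m north and -229.0 − (-216.2) = -12.8 m east.
Residual distance = √((-3.8)² + (-12.8)²) = 13.4 m.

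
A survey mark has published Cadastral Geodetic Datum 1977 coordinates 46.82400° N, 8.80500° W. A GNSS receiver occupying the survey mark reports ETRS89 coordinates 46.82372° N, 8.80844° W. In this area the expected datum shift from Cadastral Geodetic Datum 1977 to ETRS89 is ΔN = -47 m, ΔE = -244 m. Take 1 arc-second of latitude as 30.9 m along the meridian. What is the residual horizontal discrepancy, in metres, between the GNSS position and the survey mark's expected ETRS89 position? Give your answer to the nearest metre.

24 m

Observed coordinate differences: Δφ = -0.00028°, Δλ = -0.00344°.
Converting to metres (1° lat = 111240 m, cos φ = 0.684242): observed ΔN = -31.1 m, observed ΔE = -261.8 m.
Subtracting the expected shift leaves a residual of -31.1 − (-47) = 15.9 m north and -261.8 − (-244) = -17.8 m east.
Residual distance = √(15.9² + (-17.8)²) = 23.9 m.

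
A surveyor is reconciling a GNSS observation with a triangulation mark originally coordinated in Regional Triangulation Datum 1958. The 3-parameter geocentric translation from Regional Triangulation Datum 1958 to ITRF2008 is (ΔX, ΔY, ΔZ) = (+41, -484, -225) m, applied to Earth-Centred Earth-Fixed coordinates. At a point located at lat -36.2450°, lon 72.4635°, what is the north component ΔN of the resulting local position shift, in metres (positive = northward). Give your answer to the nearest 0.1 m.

The local north axis is (−sin φ cos λ, −sin φ sin λ, cos φ), giving ΔN = 7.304 − 272.861 − 181.462 = -447.02 m.

ΔN = -447.0 m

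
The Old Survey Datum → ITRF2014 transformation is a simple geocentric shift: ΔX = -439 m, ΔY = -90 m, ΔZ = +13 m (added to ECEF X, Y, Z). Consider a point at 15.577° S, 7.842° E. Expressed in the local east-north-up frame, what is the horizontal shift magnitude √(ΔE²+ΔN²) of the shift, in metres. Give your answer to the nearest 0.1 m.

111.5 m

At φ = -15.577°, λ = 7.842°: sin φ = -0.268533, cos φ = 0.963270, sin λ = 0.136442, cos λ = 0.990648.
ΔE = −sin λ·ΔX + cos λ·ΔY = −(0.136442)·(-439) + (0.990648)·(-90) = -29.26 m.
ΔN = −sin φ cos λ·ΔX − sin φ sin λ·ΔY + cos φ·ΔZ = −(-0.268533)(0.990648)(-439) − (-0.268533)(0.136442)(-90) + (0.963270)(13) = -107.56 m.
Horizontal magnitude = √(ΔE² + ΔN²) = √((-29.26)² + (-107.56)²) = 111.47 m.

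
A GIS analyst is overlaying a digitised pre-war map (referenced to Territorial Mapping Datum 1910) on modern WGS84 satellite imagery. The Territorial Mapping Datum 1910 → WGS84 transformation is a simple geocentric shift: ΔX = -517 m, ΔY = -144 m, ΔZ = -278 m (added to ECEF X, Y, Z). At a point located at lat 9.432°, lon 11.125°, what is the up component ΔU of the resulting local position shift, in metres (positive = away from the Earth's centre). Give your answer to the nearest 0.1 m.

The local up (radial) axis is (cos φ cos λ, cos φ sin λ, sin φ), giving ΔU = -500.427 − 27.409 − 45.558 = -573.39 m.

ΔU = -573.4 m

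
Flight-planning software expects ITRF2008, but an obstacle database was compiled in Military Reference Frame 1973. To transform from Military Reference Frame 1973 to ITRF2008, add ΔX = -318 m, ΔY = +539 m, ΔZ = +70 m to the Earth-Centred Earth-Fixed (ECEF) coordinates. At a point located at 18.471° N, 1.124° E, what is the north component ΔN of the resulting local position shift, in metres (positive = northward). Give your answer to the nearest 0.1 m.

At φ = 18.471°, λ = 1.124°: sin φ = 0.316825, cos φ = 0.948484, sin λ = 0.019616, cos λ = 0.999808.
ΔN = −sin φ cos λ·ΔX − sin φ sin λ·ΔY + cos φ·ΔZ = −(0.316825)(0.999808)(-318) − (0.316825)(0.019616)(539) + (0.948484)(70) = 163.77 m.

ΔN = 163.8 m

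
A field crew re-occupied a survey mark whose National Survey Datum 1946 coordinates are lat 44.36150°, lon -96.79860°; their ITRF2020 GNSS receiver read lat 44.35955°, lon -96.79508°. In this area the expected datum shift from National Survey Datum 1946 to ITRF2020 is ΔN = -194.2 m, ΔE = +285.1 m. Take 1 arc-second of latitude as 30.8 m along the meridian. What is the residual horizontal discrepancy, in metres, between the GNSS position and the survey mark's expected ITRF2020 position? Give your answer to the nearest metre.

23 m

Observed coordinate differences: Δφ = -0.00195°, Δλ = +0.00352°.
Converting to metres (1° lat = 110880 m, cos φ = 0.714943): observed ΔN = -216.2 m, observed ΔE = 279.0 m.
Subtracting the expected shift leaves a residual of -216.2 − (-194.2) = -22.0 m north and 279.0 − (285.1) = -6.1 m east.
Residual distance = √((-22.0)² + (-6.1)²) = 22.8 m.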